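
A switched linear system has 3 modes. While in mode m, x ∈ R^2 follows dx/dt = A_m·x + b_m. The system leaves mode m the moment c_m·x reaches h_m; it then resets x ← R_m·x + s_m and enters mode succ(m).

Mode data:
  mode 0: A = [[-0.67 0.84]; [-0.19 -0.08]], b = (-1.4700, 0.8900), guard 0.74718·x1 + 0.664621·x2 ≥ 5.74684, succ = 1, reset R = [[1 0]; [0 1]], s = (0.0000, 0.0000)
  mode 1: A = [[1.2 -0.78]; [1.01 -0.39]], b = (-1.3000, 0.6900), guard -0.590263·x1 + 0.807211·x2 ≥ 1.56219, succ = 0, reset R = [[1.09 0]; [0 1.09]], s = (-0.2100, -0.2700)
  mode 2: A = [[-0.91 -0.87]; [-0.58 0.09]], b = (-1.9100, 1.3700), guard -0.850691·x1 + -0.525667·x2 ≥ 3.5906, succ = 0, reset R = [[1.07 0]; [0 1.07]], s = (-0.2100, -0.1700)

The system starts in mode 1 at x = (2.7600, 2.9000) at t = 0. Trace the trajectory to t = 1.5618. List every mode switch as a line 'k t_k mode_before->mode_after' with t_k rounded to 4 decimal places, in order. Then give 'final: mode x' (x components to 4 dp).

1 0.4062 1->0
final: 0 2.5751 3.9205

Mode 1: guard c·x = 1.5622 hit at Δt = 0.4062 (t = 0.4062), x⁻ = (2.4636, 3.7368) → reset → x⁺ = (2.4753, 3.8031), jump to mode 0
Mode 0: flow for 1.1556 to horizon, guard not reached → x = (2.5751, 3.9205)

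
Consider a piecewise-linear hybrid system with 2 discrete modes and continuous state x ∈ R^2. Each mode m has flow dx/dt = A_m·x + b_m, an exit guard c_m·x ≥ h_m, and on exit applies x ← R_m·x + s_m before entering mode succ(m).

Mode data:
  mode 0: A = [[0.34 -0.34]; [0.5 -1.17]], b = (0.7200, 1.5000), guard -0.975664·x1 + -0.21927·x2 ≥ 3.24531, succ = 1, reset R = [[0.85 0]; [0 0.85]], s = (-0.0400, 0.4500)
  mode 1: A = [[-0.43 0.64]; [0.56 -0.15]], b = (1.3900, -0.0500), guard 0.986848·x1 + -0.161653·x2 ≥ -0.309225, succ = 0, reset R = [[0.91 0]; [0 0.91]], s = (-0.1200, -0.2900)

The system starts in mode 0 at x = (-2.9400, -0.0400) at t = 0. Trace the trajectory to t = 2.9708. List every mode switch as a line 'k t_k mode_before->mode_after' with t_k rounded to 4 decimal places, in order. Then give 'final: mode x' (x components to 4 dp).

1 1.1389 0->1
2 2.4782 1->0
final: 0 -0.1344 -0.0114

Mode 0: guard c·x = 3.2453 hit at Δt = 1.1389 (t = 1.1389), x⁻ = (-3.3129, -0.0595) → reset → x⁺ = (-2.8559, 0.3994), jump to mode 1
Mode 1: guard c·x = -0.3092 hit at Δt = 1.3393 (t = 2.4782), x⁻ = (-0.4269, -0.6934) → reset → x⁺ = (-0.5085, -0.9210), jump to mode 0
Mode 0: flow for 0.4926 to horizon, guard not reached → x = (-0.1344, -0.0114)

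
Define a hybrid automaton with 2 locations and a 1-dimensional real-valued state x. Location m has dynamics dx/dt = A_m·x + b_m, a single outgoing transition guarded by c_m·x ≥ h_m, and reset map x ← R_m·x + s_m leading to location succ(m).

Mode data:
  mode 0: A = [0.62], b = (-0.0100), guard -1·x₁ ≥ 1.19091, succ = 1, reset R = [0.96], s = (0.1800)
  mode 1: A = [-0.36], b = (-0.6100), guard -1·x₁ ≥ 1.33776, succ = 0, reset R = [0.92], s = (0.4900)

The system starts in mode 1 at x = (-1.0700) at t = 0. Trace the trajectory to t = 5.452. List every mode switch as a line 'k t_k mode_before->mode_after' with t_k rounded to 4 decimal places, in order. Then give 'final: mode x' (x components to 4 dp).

Mode 1: guard c·x = 1.3378 hit at Δt = 1.5556 (t = 1.5556), x⁻ = (-1.3378) → reset → x⁺ = (-0.7407), jump to mode 0
Mode 0: guard c·x = 1.1909 hit at Δt = 0.7528 (t = 2.3084), x⁻ = (-1.1909) → reset → x⁺ = (-0.9633), jump to mode 1
Mode 1: guard c·x = 1.3378 hit at Δt = 1.9939 (t = 4.3023), x⁻ = (-1.3378) → reset → x⁺ = (-0.7407), jump to mode 0
Mode 0: guard c·x = 1.1909 hit at Δt = 0.7528 (t = 5.0551), x⁻ = (-1.1909) → reset → x⁺ = (-0.9633), jump to mode 1
Mode 1: flow for 0.3969 to horizon, guard not reached → x = (-1.0606)

1 1.5556 1->0
2 2.3084 0->1
3 4.3023 1->0
4 5.0551 0->1
final: 1 -1.0606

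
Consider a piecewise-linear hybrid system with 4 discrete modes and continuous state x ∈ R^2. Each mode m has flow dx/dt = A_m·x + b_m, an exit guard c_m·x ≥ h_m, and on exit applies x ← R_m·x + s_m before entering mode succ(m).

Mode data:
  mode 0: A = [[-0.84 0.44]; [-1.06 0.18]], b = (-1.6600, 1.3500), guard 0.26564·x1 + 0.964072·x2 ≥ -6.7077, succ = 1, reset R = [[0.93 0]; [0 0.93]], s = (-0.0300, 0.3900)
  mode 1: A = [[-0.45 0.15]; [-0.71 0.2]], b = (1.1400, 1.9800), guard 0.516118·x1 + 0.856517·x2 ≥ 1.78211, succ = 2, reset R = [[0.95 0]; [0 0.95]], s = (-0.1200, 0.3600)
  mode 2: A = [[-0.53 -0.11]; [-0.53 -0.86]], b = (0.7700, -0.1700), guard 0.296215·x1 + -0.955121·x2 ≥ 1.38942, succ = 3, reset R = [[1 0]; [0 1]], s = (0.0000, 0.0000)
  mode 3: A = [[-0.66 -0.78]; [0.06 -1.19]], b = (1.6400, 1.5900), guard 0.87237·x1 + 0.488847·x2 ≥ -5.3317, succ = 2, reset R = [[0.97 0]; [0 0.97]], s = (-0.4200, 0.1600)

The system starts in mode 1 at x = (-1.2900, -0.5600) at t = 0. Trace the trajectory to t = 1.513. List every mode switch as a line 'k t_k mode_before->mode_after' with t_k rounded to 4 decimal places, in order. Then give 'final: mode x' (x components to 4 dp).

1 1.0081 1->2
final: 2 0.3153 1.3228

Mode 1: guard c·x = 1.7821 hit at Δt = 1.0081 (t = 1.0081), x⁻ = (0.2064, 1.9563) → reset → x⁺ = (0.0761, 2.2185), jump to mode 2
Mode 2: flow for 0.5049 to horizon, guard not reached → x = (0.3153, 1.3228)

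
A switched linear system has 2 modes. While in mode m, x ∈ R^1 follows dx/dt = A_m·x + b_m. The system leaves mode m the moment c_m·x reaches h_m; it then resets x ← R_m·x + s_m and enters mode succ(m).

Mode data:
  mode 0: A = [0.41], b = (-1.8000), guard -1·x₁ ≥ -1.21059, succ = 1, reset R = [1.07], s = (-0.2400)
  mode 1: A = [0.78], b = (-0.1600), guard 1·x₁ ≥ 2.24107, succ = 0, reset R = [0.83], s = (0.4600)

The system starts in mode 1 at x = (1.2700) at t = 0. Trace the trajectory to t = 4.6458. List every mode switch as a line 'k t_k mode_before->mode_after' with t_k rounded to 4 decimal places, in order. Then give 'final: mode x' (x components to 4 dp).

1 0.8309 1->0
2 1.8776 0->1
3 2.9971 1->0
4 4.0438 0->1
final: 1 1.5648

Mode 1: guard c·x = 2.2411 hit at Δt = 0.8309 (t = 0.8309), x⁻ = (2.2411) → reset → x⁺ = (2.3201), jump to mode 0
Mode 0: guard c·x = -1.2106 hit at Δt = 1.0467 (t = 1.8776), x⁻ = (1.2106) → reset → x⁺ = (1.0553), jump to mode 1
Mode 1: guard c·x = 2.2411 hit at Δt = 1.1195 (t = 2.9971), x⁻ = (2.2411) → reset → x⁺ = (2.3201), jump to mode 0
Mode 0: guard c·x = -1.2106 hit at Δt = 1.0467 (t = 4.0438), x⁻ = (1.2106) → reset → x⁺ = (1.0553), jump to mode 1
Mode 1: flow for 0.6020 to horizon, guard not reached → x = (1.5648)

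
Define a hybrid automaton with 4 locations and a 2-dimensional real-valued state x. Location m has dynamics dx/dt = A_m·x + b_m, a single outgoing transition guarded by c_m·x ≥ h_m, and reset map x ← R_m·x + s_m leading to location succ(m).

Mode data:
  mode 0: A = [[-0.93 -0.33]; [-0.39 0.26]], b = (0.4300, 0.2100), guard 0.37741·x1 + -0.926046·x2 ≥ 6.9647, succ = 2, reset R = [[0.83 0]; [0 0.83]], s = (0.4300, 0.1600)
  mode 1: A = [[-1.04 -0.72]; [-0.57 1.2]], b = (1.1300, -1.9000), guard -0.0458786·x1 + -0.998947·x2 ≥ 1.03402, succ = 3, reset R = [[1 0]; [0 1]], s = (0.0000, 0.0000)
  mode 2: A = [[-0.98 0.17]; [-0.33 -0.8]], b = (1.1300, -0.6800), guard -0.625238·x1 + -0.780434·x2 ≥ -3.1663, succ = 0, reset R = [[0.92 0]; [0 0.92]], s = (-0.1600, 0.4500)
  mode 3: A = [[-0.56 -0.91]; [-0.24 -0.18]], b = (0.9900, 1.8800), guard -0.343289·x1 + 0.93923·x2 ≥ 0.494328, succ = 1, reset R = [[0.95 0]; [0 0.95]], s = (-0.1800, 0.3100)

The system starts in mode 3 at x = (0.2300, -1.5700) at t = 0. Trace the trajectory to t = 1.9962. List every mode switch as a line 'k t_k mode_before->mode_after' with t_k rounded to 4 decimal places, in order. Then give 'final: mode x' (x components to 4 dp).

Mode 3: guard c·x = 0.4943 hit at Δt = 1.5072 (t = 1.5072), x⁻ = (1.1585, 0.9497) → reset → x⁺ = (0.9206, 1.2123), jump to mode 1
Mode 1: flow for 0.4890 to horizon, guard not reached → x = (0.7356, 0.6083)

1 1.5072 3->1
final: 1 0.7356 0.6083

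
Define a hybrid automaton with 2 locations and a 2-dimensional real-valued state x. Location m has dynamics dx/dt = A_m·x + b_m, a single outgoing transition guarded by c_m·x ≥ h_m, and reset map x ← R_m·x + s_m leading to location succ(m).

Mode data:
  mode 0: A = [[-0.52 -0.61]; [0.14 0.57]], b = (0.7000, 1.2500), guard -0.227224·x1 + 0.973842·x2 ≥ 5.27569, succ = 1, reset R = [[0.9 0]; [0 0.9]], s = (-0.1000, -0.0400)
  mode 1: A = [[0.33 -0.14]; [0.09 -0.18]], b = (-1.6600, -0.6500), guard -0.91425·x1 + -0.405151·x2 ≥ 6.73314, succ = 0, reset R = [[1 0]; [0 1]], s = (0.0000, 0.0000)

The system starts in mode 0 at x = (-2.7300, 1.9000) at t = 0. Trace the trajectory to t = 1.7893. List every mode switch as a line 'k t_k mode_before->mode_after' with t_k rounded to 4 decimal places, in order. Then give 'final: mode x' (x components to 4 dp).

1 1.0650 0->1
final: 1 -4.9502 3.0861

Mode 0: guard c·x = 5.2757 hit at Δt = 1.0650 (t = 1.0650), x⁻ = (-2.6602, 4.7967) → reset → x⁺ = (-2.4941, 4.2770), jump to mode 1
Mode 1: flow for 0.7243 to horizon, guard not reached → x = (-4.9502, 3.0861)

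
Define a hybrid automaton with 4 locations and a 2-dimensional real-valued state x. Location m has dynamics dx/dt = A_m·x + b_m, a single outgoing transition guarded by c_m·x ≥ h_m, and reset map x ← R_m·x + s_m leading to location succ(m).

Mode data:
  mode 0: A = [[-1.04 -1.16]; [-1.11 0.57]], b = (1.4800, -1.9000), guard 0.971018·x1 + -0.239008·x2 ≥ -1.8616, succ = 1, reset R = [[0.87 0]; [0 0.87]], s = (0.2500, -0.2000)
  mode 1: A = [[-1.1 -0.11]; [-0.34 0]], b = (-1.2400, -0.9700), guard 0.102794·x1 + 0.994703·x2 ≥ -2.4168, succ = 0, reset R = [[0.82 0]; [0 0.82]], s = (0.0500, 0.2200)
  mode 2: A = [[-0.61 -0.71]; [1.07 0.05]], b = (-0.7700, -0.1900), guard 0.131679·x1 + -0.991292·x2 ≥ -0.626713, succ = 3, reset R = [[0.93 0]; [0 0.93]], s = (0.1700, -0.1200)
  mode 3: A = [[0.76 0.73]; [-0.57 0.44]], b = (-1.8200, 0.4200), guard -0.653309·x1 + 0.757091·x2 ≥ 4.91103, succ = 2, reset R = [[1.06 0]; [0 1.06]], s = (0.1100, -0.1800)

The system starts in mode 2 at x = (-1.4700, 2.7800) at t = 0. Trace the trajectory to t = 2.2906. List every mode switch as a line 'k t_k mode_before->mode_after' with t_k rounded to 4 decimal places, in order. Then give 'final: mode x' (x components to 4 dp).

Mode 2: guard c·x = -0.6267 hit at Δt = 1.0677 (t = 1.0677), x⁻ = (-2.2090, 0.3388) → reset → x⁺ = (-1.8844, 0.1951), jump to mode 3
Mode 3: guard c·x = 4.9110 hit at Δt = 0.8105 (t = 1.8782), x⁻ = (-4.6835, 2.4452) → reset → x⁺ = (-4.8545, 2.4119), jump to mode 2
Mode 2: flow for 0.4124 to horizon, guard not reached → x = (-4.3920, 0.3027)

1 1.0677 2->3
2 1.8782 3->2
final: 2 -4.3920 0.3027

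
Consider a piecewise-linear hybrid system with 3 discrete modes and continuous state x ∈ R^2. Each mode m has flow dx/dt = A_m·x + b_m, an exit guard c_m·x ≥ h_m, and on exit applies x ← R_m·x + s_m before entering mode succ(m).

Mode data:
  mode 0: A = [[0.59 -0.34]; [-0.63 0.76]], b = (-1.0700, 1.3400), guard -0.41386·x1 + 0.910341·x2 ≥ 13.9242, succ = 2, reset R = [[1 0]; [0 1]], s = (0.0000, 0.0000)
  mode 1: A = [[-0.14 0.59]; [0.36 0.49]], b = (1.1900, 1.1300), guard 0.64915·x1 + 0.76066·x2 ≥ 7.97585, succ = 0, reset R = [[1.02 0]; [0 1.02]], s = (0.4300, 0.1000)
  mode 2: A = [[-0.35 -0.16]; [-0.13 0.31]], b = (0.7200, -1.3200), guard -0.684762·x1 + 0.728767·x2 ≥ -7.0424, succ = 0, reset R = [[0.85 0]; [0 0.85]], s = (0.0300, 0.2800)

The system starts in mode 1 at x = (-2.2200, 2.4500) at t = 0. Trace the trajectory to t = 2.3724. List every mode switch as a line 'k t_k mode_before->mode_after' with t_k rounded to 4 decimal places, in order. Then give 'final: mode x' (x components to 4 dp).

Mode 1: guard c·x = 7.9759 hit at Δt = 1.4928 (t = 1.4928), x⁻ = (3.4139, 7.5720) → reset → x⁺ = (3.9121, 7.8235), jump to mode 0
Mode 0: flow for 0.8796 to horizon, guard not reached → x = (1.2533, 14.5752)

1 1.4928 1->0
final: 0 1.2533 14.5752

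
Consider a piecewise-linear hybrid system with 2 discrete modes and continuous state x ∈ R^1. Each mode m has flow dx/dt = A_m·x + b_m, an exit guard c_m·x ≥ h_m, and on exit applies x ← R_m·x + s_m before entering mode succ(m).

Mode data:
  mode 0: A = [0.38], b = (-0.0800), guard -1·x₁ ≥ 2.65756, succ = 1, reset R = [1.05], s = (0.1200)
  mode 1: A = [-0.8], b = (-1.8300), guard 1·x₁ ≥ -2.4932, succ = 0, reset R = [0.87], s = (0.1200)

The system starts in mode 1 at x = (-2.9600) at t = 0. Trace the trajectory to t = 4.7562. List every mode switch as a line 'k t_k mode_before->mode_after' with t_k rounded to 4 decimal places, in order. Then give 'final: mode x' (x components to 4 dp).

Mode 1: guard c·x = -2.4932 hit at Δt = 1.4807 (t = 1.4807), x⁻ = (-2.4932) → reset → x⁺ = (-2.0491), jump to mode 0
Mode 0: guard c·x = 2.6576 hit at Δt = 0.6275 (t = 2.1082), x⁻ = (-2.6576) → reset → x⁺ = (-2.6704), jump to mode 1
Mode 1: guard c·x = -2.4932 hit at Δt = 0.7768 (t = 2.8851), x⁻ = (-2.4932) → reset → x⁺ = (-2.0491), jump to mode 0
Mode 0: guard c·x = 2.6576 hit at Δt = 0.6275 (t = 3.5126), x⁻ = (-2.6576) → reset → x⁺ = (-2.6704), jump to mode 1
Mode 1: guard c·x = -2.4932 hit at Δt = 0.7768 (t = 4.2894), x⁻ = (-2.4932) → reset → x⁺ = (-2.0491), jump to mode 0
Mode 0: flow for 0.4668 to horizon, guard not reached → x = (-2.4877)

1 1.4807 1->0
2 2.1082 0->1
3 2.8851 1->0
4 3.5126 0->1
5 4.2894 1->0
final: 0 -2.4877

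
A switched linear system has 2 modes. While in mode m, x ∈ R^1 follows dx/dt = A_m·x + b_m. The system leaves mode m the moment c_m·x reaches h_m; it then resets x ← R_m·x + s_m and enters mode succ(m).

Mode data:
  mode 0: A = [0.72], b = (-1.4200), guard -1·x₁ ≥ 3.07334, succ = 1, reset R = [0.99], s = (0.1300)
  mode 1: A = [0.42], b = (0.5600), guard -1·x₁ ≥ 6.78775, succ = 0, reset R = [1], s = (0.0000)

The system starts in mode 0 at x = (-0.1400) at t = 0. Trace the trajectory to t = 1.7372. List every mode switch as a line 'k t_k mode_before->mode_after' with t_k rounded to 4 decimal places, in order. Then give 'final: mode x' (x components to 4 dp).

1 1.2094 0->1
final: 1 -3.3045

Mode 0: guard c·x = 3.0733 hit at Δt = 1.2094 (t = 1.2094), x⁻ = (-3.0733) → reset → x⁺ = (-2.9126), jump to mode 1
Mode 1: flow for 0.5278 to horizon, guard not reached → x = (-3.3045)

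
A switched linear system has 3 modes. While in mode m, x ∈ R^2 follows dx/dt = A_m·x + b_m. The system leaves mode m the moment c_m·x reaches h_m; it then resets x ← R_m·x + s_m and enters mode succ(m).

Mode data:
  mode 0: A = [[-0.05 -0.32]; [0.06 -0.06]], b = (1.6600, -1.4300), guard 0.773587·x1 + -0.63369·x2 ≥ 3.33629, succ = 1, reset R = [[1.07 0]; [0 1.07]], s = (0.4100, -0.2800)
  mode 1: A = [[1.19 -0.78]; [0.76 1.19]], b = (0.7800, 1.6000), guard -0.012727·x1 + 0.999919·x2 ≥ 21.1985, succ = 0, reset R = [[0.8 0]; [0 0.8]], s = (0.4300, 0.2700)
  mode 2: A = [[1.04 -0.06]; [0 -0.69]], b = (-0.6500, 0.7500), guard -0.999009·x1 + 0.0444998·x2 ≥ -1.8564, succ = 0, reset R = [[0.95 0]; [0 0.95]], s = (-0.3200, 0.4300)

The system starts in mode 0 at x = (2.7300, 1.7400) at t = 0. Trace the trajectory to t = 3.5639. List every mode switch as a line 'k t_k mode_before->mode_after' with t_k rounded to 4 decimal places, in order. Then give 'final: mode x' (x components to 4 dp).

Mode 0: guard c·x = 3.3363 hit at Δt = 1.3364 (t = 1.3364), x⁻ = (4.3446, 0.0389) → reset → x⁺ = (5.0587, -0.2384), jump to mode 1
Mode 1: guard c·x = 21.1985 hit at Δt = 1.2220 (t = 2.5584), x⁻ = (12.9542, 21.3651) → reset → x⁺ = (10.7934, 17.3621), jump to mode 0
Mode 0: flow for 1.0055 to horizon, guard not reached → x = (6.7415, 15.4584)

1 1.3364 0->1
2 2.5584 1->0
final: 0 6.7415 15.4584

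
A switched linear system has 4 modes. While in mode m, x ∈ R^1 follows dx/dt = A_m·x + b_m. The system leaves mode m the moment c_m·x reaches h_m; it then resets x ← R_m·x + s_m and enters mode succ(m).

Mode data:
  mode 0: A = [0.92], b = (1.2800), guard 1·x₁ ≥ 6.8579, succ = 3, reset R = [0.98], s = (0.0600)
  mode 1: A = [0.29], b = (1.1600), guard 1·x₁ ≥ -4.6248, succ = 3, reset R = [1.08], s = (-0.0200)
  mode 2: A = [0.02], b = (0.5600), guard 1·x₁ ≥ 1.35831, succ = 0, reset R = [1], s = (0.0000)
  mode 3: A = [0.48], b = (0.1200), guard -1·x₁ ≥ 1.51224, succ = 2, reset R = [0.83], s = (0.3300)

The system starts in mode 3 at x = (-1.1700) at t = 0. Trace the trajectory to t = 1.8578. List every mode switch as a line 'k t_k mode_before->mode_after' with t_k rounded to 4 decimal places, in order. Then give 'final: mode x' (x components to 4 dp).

1 0.6589 3->2
final: 2 -0.2681

Mode 3: guard c·x = 1.5122 hit at Δt = 0.6589 (t = 0.6589), x⁻ = (-1.5122) → reset → x⁺ = (-0.9252), jump to mode 2
Mode 2: flow for 1.1989 to horizon, guard not reached → x = (-0.2681)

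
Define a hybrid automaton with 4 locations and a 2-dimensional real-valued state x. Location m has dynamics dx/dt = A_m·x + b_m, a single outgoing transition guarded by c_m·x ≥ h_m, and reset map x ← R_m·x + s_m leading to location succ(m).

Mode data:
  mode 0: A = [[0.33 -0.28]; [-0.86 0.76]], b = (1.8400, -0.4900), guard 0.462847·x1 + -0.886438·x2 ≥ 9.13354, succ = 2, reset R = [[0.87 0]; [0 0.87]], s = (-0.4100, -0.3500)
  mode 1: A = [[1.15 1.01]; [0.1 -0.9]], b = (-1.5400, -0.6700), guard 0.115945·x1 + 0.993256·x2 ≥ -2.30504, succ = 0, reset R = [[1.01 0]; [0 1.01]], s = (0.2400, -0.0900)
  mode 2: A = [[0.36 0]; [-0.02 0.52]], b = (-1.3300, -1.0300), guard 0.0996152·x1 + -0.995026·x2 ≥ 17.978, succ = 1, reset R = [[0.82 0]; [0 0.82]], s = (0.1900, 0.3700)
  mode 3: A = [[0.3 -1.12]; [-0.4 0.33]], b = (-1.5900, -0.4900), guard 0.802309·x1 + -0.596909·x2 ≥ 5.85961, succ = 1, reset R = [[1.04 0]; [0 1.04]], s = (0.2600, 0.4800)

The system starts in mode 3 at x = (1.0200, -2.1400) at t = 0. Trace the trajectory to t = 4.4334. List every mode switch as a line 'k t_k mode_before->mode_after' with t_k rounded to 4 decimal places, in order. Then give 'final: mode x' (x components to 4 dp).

Mode 3: guard c·x = 5.8596 hit at Δt = 1.0536 (t = 1.0536), x⁻ = (3.8294, -4.6695) → reset → x⁺ = (4.2426, -4.3762), jump to mode 1
Mode 1: guard c·x = -2.3050 hit at Δt = 0.5467 (t = 1.6003), x⁻ = (4.0167, -2.7896) → reset → x⁺ = (4.2969, -2.9075), jump to mode 0
Mode 0: guard c·x = 9.1335 hit at Δt = 0.4583 (t = 2.0586), x⁻ = (6.5539, -6.8816) → reset → x⁺ = (5.2919, -6.3370), jump to mode 2
Mode 2: guard c·x = 17.9780 hit at Δt = 1.5993 (t = 3.6579), x⁻ = (6.5354, -17.4136) → reset → x⁺ = (5.5490, -13.9091), jump to mode 1
Mode 1: flow for 0.7755 to horizon, guard not reached → x = (-1.8156, -7.2085)

1 1.0536 3->1
2 1.6003 1->0
3 2.0586 0->2
4 3.6579 2->1
final: 1 -1.8156 -7.2085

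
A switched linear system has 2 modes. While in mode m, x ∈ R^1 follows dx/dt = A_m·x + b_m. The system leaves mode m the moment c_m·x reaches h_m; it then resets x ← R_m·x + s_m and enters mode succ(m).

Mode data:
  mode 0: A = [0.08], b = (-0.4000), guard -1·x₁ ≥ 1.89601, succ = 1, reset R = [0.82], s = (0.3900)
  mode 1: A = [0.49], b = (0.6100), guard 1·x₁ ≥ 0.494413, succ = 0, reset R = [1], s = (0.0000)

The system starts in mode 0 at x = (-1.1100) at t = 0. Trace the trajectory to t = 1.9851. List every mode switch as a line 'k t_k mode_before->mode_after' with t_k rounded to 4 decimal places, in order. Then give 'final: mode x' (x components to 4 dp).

1 1.5127 0->1
final: 1 -1.1438

Mode 0: guard c·x = 1.8960 hit at Δt = 1.5127 (t = 1.5127), x⁻ = (-1.8960) → reset → x⁺ = (-1.1647), jump to mode 1
Mode 1: flow for 0.4724 to horizon, guard not reached → x = (-1.1438)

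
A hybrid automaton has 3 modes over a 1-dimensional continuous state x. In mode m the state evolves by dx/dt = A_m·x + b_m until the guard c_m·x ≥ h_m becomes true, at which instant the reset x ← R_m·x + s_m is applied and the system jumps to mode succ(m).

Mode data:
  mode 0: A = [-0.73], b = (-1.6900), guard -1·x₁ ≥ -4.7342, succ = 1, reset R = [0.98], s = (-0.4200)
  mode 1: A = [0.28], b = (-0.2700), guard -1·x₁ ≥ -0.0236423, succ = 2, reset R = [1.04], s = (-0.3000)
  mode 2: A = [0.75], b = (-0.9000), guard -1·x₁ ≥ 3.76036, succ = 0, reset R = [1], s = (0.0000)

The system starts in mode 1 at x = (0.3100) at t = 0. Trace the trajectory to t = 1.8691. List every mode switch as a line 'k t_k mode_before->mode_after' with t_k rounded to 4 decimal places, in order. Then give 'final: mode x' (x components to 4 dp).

Mode 1: guard c·x = -0.0236 hit at Δt = 1.2965 (t = 1.2965), x⁻ = (0.0236) → reset → x⁺ = (-0.2754), jump to mode 2
Mode 2: flow for 0.5726 to horizon, guard not reached → x = (-1.0668)

1 1.2965 1->2
final: 2 -1.0668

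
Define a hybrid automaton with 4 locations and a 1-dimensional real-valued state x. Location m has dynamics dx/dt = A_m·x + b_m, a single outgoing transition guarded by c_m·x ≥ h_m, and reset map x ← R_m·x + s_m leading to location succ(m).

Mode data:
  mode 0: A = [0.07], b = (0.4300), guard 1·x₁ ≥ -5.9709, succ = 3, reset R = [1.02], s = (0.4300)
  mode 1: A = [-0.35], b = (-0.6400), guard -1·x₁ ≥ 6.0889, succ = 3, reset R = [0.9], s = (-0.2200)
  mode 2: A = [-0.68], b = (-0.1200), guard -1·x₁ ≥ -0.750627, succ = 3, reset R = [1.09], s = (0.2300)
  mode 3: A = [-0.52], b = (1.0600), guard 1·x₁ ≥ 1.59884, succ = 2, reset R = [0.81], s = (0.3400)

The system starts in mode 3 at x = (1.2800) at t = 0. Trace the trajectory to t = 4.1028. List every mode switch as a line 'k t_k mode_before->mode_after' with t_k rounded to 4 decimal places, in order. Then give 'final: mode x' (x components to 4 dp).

Mode 3: guard c·x = 1.5988 hit at Δt = 1.0488 (t = 1.0488), x⁻ = (1.5988) → reset → x⁺ = (1.6351), jump to mode 2
Mode 2: guard c·x = -0.7506 hit at Δt = 0.9851 (t = 2.0339), x⁻ = (0.7506) → reset → x⁺ = (1.0482), jump to mode 3
Mode 3: guard c·x = 1.5988 hit at Δt = 1.5617 (t = 3.5956), x⁻ = (1.5988) → reset → x⁺ = (1.6351), jump to mode 2
Mode 2: flow for 0.5072 to horizon, guard not reached → x = (1.1066)

1 1.0488 3->2
2 2.0339 2->3
3 3.5956 3->2
final: 2 1.1066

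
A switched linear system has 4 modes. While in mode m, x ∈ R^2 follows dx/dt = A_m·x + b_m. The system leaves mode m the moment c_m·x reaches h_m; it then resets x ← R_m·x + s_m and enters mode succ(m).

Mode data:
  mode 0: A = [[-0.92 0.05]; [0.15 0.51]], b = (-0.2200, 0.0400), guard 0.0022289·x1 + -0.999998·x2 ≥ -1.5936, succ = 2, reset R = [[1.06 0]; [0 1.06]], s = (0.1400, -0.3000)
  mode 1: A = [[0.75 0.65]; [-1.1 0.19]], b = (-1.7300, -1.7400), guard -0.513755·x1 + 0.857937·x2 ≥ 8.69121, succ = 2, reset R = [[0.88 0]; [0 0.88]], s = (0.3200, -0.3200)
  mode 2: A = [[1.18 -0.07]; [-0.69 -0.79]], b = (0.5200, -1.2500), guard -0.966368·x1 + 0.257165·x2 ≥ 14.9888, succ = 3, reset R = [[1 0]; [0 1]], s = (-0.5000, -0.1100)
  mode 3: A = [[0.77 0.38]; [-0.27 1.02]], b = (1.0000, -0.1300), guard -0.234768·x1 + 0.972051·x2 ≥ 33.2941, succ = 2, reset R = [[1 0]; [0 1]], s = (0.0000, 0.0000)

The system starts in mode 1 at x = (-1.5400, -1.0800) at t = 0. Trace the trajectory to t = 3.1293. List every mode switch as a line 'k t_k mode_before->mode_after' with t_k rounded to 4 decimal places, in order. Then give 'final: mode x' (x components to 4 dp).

Mode 1: guard c·x = 8.6912 hit at Δt = 1.4758 (t = 1.4758), x⁻ = (-9.0500, 4.7110) → reset → x⁺ = (-7.6440, 3.8257), jump to mode 2
Mode 2: guard c·x = 14.9888 hit at Δt = 0.5302 (t = 2.0060), x⁻ = (-14.1281, 5.1944) → reset → x⁺ = (-14.6281, 5.0844), jump to mode 3
Mode 3: flow for 1.1233 to horizon, guard not reached → x = (-24.7955, 26.3544)

1 1.4758 1->2
2 2.0060 2->3
final: 3 -24.7955 26.3544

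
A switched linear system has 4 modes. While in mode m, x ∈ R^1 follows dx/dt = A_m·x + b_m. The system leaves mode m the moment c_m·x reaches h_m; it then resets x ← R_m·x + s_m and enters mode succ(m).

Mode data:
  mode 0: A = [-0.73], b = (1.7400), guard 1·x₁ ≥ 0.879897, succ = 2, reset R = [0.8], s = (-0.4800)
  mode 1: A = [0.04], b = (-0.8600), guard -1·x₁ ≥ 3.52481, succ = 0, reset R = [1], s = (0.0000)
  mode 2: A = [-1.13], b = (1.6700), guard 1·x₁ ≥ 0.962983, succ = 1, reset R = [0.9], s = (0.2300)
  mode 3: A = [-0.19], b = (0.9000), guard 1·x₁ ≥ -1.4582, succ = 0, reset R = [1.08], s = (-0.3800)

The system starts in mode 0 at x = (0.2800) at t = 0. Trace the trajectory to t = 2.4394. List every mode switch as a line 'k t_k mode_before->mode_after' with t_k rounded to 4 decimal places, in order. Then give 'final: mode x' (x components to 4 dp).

1 0.4599 0->2
2 1.2476 2->1
final: 1 0.1005

Mode 0: guard c·x = 0.8799 hit at Δt = 0.4599 (t = 0.4599), x⁻ = (0.8799) → reset → x⁺ = (0.2239), jump to mode 2
Mode 2: guard c·x = 0.9630 hit at Δt = 0.7877 (t = 1.2476), x⁻ = (0.9630) → reset → x⁺ = (1.0967), jump to mode 1
Mode 1: flow for 1.1918 to horizon, guard not reached → x = (0.1005)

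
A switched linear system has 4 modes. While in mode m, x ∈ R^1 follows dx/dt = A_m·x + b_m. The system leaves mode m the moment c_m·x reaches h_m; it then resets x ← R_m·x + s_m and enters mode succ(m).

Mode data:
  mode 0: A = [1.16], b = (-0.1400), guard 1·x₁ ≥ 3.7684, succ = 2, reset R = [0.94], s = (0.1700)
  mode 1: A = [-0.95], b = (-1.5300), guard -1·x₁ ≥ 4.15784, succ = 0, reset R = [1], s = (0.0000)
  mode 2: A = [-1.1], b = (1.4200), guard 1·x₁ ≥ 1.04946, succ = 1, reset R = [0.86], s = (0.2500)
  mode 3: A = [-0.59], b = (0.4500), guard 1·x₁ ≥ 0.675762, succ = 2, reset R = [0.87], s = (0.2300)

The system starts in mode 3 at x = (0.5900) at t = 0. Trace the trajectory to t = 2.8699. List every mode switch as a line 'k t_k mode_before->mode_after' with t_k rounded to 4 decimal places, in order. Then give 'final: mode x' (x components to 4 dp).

1 1.1632 3->2
2 1.7745 2->1
final: 1 -0.6345

Mode 3: guard c·x = 0.6758 hit at Δt = 1.1632 (t = 1.1632), x⁻ = (0.6758) → reset → x⁺ = (0.8179), jump to mode 2
Mode 2: guard c·x = 1.0495 hit at Δt = 0.6113 (t = 1.7745), x⁻ = (1.0495) → reset → x⁺ = (1.1525), jump to mode 1
Mode 1: flow for 1.0954 to horizon, guard not reached → x = (-0.6345)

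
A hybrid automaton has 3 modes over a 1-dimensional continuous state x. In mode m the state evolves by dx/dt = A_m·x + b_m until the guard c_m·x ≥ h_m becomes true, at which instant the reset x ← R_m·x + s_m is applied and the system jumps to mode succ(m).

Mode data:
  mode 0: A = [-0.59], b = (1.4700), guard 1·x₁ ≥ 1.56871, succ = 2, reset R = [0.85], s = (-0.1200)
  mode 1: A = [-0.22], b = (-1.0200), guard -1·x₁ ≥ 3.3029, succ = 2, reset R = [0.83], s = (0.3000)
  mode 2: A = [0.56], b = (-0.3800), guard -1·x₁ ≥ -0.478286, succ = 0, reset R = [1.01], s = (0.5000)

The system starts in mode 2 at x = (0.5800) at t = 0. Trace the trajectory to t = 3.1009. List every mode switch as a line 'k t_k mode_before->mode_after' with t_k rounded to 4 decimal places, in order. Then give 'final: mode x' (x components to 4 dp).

Mode 2: guard c·x = -0.4783 hit at Δt = 1.2660 (t = 1.2660), x⁻ = (0.4783) → reset → x⁺ = (0.9831), jump to mode 0
Mode 0: guard c·x = 1.5687 hit at Δt = 0.8329 (t = 2.0989), x⁻ = (1.5687) → reset → x⁺ = (1.2134), jump to mode 2
Mode 2: flow for 1.0020 to horizon, guard not reached → x = (1.6159)

1 1.2660 2->0
2 2.0989 0->2
final: 2 1.6159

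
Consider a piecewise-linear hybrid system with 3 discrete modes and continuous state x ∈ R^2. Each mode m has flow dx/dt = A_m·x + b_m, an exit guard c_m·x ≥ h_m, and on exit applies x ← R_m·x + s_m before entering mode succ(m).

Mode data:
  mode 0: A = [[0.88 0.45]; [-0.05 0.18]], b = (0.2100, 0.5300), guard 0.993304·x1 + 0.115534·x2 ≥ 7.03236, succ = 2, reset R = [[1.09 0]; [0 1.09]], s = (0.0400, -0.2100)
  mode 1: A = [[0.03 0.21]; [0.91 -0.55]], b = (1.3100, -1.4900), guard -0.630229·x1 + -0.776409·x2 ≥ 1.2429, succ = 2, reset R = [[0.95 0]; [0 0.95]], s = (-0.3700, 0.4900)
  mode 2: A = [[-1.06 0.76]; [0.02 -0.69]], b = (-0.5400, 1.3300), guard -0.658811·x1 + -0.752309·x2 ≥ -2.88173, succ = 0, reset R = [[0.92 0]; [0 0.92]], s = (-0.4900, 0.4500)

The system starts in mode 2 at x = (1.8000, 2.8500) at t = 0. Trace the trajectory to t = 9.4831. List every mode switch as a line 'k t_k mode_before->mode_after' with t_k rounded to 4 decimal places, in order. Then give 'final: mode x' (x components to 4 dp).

1 0.8164 2->0
2 2.0694 0->2
3 4.7821 2->0
4 5.9999 0->2
5 8.6095 2->0
final: 0 4.3921 3.4046

Mode 2: guard c·x = -2.8817 hit at Δt = 0.8164 (t = 0.8164), x⁻ = (1.5496, 2.4735) → reset → x⁺ = (0.9356, 2.7256), jump to mode 0
Mode 0: guard c·x = 7.0324 hit at Δt = 1.2530 (t = 2.0694), x⁻ = (6.6213, 3.9418) → reset → x⁺ = (7.2572, 4.0866), jump to mode 2
Mode 2: guard c·x = -2.8817 hit at Δt = 2.7126 (t = 4.7821), x⁻ = (1.7142, 2.3293) → reset → x⁺ = (1.0871, 2.5930), jump to mode 0
Mode 0: guard c·x = 7.0324 hit at Δt = 1.2179 (t = 5.9999), x⁻ = (6.6459, 3.7304) → reset → x⁺ = (7.2840, 3.8561), jump to mode 2
Mode 2: guard c·x = -2.8817 hit at Δt = 2.6096 (t = 8.6095), x⁻ = (1.7296, 2.3158) → reset → x⁺ = (1.1013, 2.5806), jump to mode 0
Mode 0: flow for 0.8736 to horizon, guard not reached → x = (4.3921, 3.4046)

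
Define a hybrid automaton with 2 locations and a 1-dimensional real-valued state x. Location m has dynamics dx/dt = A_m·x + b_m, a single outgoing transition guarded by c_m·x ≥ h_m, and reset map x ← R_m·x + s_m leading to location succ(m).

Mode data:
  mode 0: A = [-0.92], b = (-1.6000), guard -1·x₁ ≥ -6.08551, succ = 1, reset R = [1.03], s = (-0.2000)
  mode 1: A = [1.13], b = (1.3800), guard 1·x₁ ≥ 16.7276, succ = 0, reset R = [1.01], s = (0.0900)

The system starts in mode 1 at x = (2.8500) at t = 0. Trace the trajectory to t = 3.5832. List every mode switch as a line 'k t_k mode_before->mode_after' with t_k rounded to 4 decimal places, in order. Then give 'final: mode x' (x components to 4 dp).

Mode 1: guard c·x = 16.7276 hit at Δt = 1.3129 (t = 1.3129), x⁻ = (16.7276) → reset → x⁺ = (16.9849), jump to mode 0
Mode 0: guard c·x = -6.0855 hit at Δt = 0.9484 (t = 2.2613), x⁻ = (6.0855) → reset → x⁺ = (6.0681), jump to mode 1
Mode 1: guard c·x = 16.7276 hit at Δt = 0.7974 (t = 3.0587), x⁻ = (16.7276) → reset → x⁺ = (16.9849), jump to mode 0
Mode 0: flow for 0.5245 to horizon, guard not reached → x = (9.8181)

1 1.3129 1->0
2 2.2613 0->1
3 3.0587 1->0
final: 0 9.8181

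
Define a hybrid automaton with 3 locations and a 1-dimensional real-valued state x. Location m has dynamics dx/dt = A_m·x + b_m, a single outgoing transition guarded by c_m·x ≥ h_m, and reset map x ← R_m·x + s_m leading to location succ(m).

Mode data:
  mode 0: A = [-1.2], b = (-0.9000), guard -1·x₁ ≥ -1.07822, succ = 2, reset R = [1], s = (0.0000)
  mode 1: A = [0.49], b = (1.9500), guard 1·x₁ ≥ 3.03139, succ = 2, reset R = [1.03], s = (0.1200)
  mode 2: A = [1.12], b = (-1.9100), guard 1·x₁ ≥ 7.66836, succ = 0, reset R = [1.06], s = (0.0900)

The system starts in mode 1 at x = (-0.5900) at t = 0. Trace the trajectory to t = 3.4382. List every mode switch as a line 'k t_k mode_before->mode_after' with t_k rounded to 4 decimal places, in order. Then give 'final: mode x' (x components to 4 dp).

Mode 1: guard c·x = 3.0314 hit at Δt = 1.4832 (t = 1.4832), x⁻ = (3.0314) → reset → x⁺ = (3.2423), jump to mode 2
Mode 2: guard c·x = 7.6684 hit at Δt = 1.2105 (t = 2.6937), x⁻ = (7.6684) → reset → x⁺ = (8.2185), jump to mode 0
Mode 0: flow for 0.7445 to horizon, guard not reached → x = (2.9204)

1 1.4832 1->2
2 2.6937 2->0
final: 0 2.9204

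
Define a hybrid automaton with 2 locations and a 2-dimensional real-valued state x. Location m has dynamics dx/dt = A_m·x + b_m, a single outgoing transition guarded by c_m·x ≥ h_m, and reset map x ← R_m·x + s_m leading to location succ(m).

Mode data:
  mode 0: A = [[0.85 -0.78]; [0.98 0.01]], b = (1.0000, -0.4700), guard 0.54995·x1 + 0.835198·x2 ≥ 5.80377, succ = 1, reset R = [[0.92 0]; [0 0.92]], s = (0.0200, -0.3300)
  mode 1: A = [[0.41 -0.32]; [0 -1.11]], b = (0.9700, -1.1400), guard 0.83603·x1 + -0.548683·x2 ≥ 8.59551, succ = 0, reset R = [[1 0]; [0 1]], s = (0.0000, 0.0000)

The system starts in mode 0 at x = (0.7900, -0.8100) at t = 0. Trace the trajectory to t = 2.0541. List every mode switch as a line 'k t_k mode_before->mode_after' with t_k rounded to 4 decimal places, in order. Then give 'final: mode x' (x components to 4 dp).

Mode 0: guard c·x = 5.8038 hit at Δt = 1.5375 (t = 1.5375), x⁻ = (5.7518, 3.1616) → reset → x⁺ = (5.3116, 2.5787), jump to mode 1
Mode 1: flow for 0.5166 to horizon, guard not reached → x = (6.8016, 1.0051)

1 1.5375 0->1
final: 1 6.8016 1.0051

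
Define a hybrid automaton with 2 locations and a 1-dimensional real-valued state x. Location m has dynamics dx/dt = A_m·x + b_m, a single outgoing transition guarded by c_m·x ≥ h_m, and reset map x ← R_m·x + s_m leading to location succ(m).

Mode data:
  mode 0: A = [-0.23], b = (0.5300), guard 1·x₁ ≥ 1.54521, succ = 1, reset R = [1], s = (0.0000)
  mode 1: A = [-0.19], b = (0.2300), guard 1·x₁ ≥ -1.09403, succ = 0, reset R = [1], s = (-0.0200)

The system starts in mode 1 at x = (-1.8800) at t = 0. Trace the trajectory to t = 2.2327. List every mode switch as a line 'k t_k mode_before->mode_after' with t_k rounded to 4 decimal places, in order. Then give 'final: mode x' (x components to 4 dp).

Mode 1: guard c·x = -1.0940 hit at Δt = 1.5445 (t = 1.5445), x⁻ = (-1.0940) → reset → x⁺ = (-1.1140), jump to mode 0
Mode 0: flow for 0.6882 to horizon, guard not reached → x = (-0.6136)

1 1.5445 1->0
final: 0 -0.6136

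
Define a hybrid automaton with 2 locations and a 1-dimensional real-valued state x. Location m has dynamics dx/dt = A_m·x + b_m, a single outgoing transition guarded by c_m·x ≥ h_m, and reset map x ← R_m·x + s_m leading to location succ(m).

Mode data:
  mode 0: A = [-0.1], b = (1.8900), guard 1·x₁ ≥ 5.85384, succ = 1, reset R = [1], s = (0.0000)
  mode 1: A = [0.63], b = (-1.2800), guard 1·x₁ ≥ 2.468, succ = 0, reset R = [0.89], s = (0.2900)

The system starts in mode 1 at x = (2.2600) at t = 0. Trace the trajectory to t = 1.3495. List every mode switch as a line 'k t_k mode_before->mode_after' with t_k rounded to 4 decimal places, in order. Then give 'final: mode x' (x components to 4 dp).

1 1.0282 1->0
final: 0 3.0055

Mode 1: guard c·x = 2.4680 hit at Δt = 1.0282 (t = 1.0282), x⁻ = (2.4680) → reset → x⁺ = (2.4865), jump to mode 0
Mode 0: flow for 0.3213 to horizon, guard not reached → x = (3.0055)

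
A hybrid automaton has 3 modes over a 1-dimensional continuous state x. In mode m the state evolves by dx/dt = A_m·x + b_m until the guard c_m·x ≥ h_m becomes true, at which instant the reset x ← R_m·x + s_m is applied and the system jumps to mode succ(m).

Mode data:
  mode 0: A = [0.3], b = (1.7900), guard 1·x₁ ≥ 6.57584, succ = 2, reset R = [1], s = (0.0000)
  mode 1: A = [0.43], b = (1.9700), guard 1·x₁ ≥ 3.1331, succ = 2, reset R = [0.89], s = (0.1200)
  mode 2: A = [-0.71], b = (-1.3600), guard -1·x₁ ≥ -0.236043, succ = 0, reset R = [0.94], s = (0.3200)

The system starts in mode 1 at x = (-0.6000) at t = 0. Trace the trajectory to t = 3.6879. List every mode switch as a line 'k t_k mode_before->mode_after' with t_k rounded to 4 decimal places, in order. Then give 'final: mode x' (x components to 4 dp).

1 1.5383 1->2
2 2.6755 2->0
final: 0 2.8517

Mode 1: guard c·x = 3.1331 hit at Δt = 1.5383 (t = 1.5383), x⁻ = (3.1331) → reset → x⁺ = (2.9085), jump to mode 2
Mode 2: guard c·x = -0.2360 hit at Δt = 1.1372 (t = 2.6755), x⁻ = (0.2360) → reset → x⁺ = (0.5419), jump to mode 0
Mode 0: flow for 1.0124 to horizon, guard not reached → x = (2.8517)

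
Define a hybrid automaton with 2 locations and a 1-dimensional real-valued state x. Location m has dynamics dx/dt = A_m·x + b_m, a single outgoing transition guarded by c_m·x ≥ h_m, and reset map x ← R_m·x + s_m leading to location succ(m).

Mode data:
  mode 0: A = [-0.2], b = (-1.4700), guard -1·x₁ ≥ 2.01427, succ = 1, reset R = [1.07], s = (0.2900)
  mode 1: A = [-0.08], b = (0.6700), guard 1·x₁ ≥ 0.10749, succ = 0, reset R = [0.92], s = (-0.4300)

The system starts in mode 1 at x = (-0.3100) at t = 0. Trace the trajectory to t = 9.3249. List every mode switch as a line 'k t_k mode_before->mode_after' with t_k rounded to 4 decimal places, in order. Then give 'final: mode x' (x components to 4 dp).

1 0.6158 1->0
2 1.9867 0->1
3 4.6616 1->0
4 6.0325 0->1
5 8.7075 1->0
final: 0 -1.1465

Mode 1: guard c·x = 0.1075 hit at Δt = 0.6158 (t = 0.6158), x⁻ = (0.1075) → reset → x⁺ = (-0.3311), jump to mode 0
Mode 0: guard c·x = 2.0143 hit at Δt = 1.3709 (t = 1.9867), x⁻ = (-2.0143) → reset → x⁺ = (-1.8653), jump to mode 1
Mode 1: guard c·x = 0.1075 hit at Δt = 2.6749 (t = 4.6616), x⁻ = (0.1075) → reset → x⁺ = (-0.3311), jump to mode 0
Mode 0: guard c·x = 2.0143 hit at Δt = 1.3709 (t = 6.0325), x⁻ = (-2.0143) → reset → x⁺ = (-1.8653), jump to mode 1
Mode 1: guard c·x = 0.1075 hit at Δt = 2.6749 (t = 8.7075), x⁻ = (0.1075) → reset → x⁺ = (-0.3311), jump to mode 0
Mode 0: flow for 0.6174 to horizon, guard not reached → x = (-1.1465)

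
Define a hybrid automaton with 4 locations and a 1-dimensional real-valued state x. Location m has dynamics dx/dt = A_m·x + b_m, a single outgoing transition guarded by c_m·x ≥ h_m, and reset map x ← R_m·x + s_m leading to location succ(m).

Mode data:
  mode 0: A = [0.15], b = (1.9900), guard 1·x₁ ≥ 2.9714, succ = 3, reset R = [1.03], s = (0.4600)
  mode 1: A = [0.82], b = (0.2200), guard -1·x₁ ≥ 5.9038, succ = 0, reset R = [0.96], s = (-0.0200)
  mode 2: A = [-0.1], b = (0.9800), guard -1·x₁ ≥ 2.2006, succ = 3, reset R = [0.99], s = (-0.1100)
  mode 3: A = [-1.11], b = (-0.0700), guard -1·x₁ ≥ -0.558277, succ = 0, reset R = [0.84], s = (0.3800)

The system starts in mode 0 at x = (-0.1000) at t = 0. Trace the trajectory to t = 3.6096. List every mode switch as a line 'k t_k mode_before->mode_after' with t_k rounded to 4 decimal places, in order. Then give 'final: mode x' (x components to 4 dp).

Mode 0: guard c·x = 2.9714 hit at Δt = 1.3978 (t = 1.3978), x⁻ = (2.9714) → reset → x⁺ = (3.5205), jump to mode 3
Mode 3: guard c·x = -0.5583 hit at Δt = 1.5786 (t = 2.9764), x⁻ = (0.5583) → reset → x⁺ = (0.8490), jump to mode 0
Mode 0: flow for 0.6332 to horizon, guard not reached → x = (2.2554)

1 1.3978 0->3
2 2.9764 3->0
final: 0 2.2554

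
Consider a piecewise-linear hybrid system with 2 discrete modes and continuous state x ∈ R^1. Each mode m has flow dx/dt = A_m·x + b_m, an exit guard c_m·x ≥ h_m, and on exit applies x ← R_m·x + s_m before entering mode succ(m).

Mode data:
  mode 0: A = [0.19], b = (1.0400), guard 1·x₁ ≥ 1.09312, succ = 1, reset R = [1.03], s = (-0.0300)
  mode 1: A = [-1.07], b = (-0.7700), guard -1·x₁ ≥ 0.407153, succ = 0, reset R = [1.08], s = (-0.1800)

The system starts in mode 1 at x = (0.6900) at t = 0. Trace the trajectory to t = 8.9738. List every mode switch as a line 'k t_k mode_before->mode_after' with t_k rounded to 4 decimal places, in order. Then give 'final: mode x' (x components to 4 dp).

1 1.4080 1->0
2 2.9987 0->1
3 4.6432 1->0
4 6.2339 0->1
5 7.8784 1->0
final: 0 0.5033

Mode 1: guard c·x = 0.4072 hit at Δt = 1.4080 (t = 1.4080), x⁻ = (-0.4072) → reset → x⁺ = (-0.6197), jump to mode 0
Mode 0: guard c·x = 1.0931 hit at Δt = 1.5907 (t = 2.9987), x⁻ = (1.0931) → reset → x⁺ = (1.0959), jump to mode 1
Mode 1: guard c·x = 0.4072 hit at Δt = 1.6445 (t = 4.6432), x⁻ = (-0.4072) → reset → x⁺ = (-0.6197), jump to mode 0
Mode 0: guard c·x = 1.0931 hit at Δt = 1.5907 (t = 6.2339), x⁻ = (1.0931) → reset → x⁺ = (1.0959), jump to mode 1
Mode 1: guard c·x = 0.4072 hit at Δt = 1.6445 (t = 7.8784), x⁻ = (-0.4072) → reset → x⁺ = (-0.6197), jump to mode 0
Mode 0: flow for 1.0954 to horizon, guard not reached → x = (0.5033)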